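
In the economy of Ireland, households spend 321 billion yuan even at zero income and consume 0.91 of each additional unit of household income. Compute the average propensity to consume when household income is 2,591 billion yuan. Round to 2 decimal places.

APC = 1.03

C = 321 + 0.91(2591) = 2678.81
APC = C/Y = 2678.81/2591 = 1.03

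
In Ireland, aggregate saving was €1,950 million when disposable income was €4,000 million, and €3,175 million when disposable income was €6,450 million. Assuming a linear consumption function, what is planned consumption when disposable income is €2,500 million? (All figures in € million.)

C = 1300

MPS = ΔS/ΔY = (3175 − 1950)/(6450 − 4000) = 1225/2450 = 0.5
MPC = 1 − MPS = 0.5
Autonomous saving = 1950 − 0.5(4000) = -50, so a = 50
C = 50 + 0.5(2500) = 50 + 1250 = 1300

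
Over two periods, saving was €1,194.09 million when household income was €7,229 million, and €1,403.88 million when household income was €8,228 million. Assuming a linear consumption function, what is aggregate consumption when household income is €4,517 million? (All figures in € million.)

C = 3892.43

MPS = ΔS/ΔY = (1403.88 − 1194.09)/(8228 − 7229) = 209.79/999 = 0.21
MPC = 1 − MPS = 0.79
Autonomous saving = 1194.09 − 0.21(7229) = -324, so a = 324
C = 324 + 0.79(4517) = 324 + 3568.43 = 3892.43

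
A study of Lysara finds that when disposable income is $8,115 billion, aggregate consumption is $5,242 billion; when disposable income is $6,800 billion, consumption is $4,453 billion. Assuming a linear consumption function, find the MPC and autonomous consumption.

MPC = 0.6; a = 373

MPC = ΔC/ΔY = (5242 − 4453)/(8115 − 6800) = 789/1315 = 0.6
a = C − MPC·Y = 4453 − 0.6(6800) = 4453 − 4080 = 373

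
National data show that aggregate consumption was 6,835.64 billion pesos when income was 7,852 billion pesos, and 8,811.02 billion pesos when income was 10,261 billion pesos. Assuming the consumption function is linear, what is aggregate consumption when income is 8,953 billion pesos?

MPC = (8811.02 − 6835.64)/(10261 − 7852) = 1975.38/2409 = 0.82
a = 6835.64 − 0.82(7852) = 6835.64 − 6438.64 = 397
C = 397 + 0.82(8953) = 397 + 7341.46 = 7738.46

C = 7738.46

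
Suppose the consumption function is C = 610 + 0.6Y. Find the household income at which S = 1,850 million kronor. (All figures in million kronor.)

S = Y − C = -610 + 0.4Y
-610 + 0.4Y = 1850, so 0.4Y = 2460 and Y = 6150

Y = 6150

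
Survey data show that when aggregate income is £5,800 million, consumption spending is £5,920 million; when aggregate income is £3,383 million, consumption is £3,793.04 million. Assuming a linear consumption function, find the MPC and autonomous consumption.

MPC = 0.88; a = 816

MPC = ΔC/ΔY = (5920 − 3793.04)/(5800 − 3383) = 2126.96/2417 = 0.88
a = C − MPC·Y = 3793.04 − 0.88(3383) = 3793.04 − 2977.04 = 816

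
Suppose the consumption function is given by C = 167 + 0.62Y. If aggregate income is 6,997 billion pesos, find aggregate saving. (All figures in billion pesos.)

S = 2491.86

C = 167 + 0.62(6997) = 167 + 4338.14 = 4505.14
S = Y − C = 6997 − 4505.14 = 2491.86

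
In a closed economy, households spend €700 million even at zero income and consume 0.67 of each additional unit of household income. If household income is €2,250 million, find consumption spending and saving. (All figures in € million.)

C = 2207.5; S = 42.5

C = 700 + 0.67(2250) = 700 + 1507.5 = 2207.5
S = Y − C = 2250 − 2207.5 = 42.5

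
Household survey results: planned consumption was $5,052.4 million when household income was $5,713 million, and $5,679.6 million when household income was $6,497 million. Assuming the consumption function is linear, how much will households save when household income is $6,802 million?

S = 878.4

MPC = (5679.6 − 5052.4)/(6497 − 5713) = 627.2/784 = 0.8
a = 5052.4 − 0.8(5713) = 5052.4 − 4570.4 = 482
C = 482 + 0.8(6802) = 5923.6
S = 6802 − 5923.6 = 878.4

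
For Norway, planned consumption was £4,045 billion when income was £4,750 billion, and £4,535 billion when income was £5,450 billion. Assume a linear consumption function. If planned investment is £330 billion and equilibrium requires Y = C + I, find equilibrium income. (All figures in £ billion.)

Y = 3500

MPC = (4535 − 4045)/(5450 − 4750) = 490/700 = 0.7
a = 4045 − 0.7(4750) = 720
Equilibrium: Y = 720 + 0.7Y + 330
0.3Y = 1050, so Y = 1050/0.3 = 3500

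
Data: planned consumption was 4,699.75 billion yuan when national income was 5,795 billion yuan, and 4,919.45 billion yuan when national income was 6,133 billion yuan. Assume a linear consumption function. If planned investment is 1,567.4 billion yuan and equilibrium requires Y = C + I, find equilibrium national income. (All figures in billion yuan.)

MPC = (4919.45 − 4699.75)/(6133 − 5795) = 219.7/338 = 0.65
a = 4699.75 − 0.65(5795) = 933
Equilibrium: Y = 933 + 0.65Y + 1567.4
0.35Y = 2500.4, so Y = 2500.4/0.35 = 7144

Y = 7144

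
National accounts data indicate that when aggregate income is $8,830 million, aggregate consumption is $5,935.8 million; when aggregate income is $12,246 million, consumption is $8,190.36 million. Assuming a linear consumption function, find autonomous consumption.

MPC = ΔC/ΔY = (8190.36 − 5935.8)/(12246 − 8830) = 2254.56/3416 = 0.66
a = C − MPC·Y = 5935.8 − 0.66(8830) = 5935.8 − 5827.8 = 108

a = 108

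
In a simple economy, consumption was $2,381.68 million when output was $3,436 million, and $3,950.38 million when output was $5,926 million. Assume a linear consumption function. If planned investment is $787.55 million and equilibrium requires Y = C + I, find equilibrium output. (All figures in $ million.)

Y = 2715

MPC = (3950.38 − 2381.68)/(5926 − 3436) = 1568.7/2490 = 0.63
a = 2381.68 − 0.63(3436) = 217
Equilibrium: Y = 217 + 0.63Y + 787.55
0.37Y = 1004.55, so Y = 1004.55/0.37 = 2715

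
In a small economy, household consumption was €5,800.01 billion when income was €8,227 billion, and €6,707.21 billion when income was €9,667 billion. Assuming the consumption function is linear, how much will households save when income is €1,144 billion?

S = -193.72

MPC = (6707.21 − 5800.01)/(9667 − 8227) = 907.2/1440 = 0.63
a = 5800.01 − 0.63(8227) = 5800.01 − 5183.01 = 617
C = 617 + 0.63(1144) = 1337.72
S = 1144 − 1337.72 = -193.72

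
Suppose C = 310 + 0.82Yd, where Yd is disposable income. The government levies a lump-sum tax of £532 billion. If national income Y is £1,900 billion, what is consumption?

Yd = Y − T = 1900 − 532 = 1368
C = 310 + 0.82(1368) = 310 + 1121.76 = 1431.76

C = 1431.76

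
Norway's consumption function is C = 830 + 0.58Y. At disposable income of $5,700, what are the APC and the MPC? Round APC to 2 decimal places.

APC = 0.73; MPC = 0.58

MPC = 0.58 (the slope of the consumption function)
C = 830 + 0.58(5700) = 4136, so APC = 4136/5700 = 0.73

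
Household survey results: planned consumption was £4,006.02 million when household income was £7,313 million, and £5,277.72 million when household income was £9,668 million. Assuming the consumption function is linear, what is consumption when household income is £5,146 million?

C = 2835.84

MPC = (5277.72 − 4006.02)/(9668 − 7313) = 1271.7/2355 = 0.54
a = 4006.02 − 0.54(7313) = 4006.02 − 3949.02 = 57
C = 57 + 0.54(5146) = 57 + 2778.84 = 2835.84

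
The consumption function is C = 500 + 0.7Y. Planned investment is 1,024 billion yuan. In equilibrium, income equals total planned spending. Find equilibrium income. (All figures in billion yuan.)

Y = C + I = 500 + 0.7Y + 1024
Y − 0.7Y = 1524
0.3Y = 1524, so Y = 1524/0.3 = 5080

Y = 5080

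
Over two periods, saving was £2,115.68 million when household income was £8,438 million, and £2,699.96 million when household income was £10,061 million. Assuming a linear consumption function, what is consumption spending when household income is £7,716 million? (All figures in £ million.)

MPS = ΔS/ΔY = (2699.96 − 2115.68)/(10061 − 8438) = 584.28/1623 = 0.36
MPC = 1 − MPS = 0.64
Autonomous saving = 2115.68 − 0.36(8438) = -922, so a = 922
C = 922 + 0.64(7716) = 922 + 4938.24 = 5860.24

C = 5860.24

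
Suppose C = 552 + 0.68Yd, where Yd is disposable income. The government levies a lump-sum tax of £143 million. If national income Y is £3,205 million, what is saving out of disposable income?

Yd = Y − T = 3205 − 143 = 3062
C = 552 + 0.68(3062) = 552 + 2082.16 = 2634.16
S = Yd − C = 3062 − 2634.16 = 427.84

S = 427.84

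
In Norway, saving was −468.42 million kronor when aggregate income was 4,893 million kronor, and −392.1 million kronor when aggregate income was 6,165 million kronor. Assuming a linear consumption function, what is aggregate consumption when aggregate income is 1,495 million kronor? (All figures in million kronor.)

MPS = ΔS/ΔY = (-392.1 − (-468.42))/(6165 − 4893) = 76.32/1272 = 0.06
MPC = 1 − MPS = 0.94
Autonomous saving = -468.42 − 0.06(4893) = -762, so a = 762
C = 762 + 0.94(1495) = 762 + 1405.3 = 2167.3

C = 2167.3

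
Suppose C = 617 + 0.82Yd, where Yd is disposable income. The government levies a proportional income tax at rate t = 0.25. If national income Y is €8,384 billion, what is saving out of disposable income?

Yd = (1 − 0.25)(8384) = 0.75(8384) = 6288
C = 617 + 0.82(6288) = 617 + 5156.16 = 5773.16
S = Yd − C = 6288 − 5773.16 = 514.84

S = 514.84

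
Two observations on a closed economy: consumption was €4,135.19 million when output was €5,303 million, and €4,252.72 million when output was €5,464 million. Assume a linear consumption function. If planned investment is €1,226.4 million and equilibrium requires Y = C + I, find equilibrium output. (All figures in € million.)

Y = 5520

MPC = (4252.72 − 4135.19)/(5464 − 5303) = 117.53/161 = 0.73
a = 4135.19 − 0.73(5303) = 264
Equilibrium: Y = 264 + 0.73Y + 1226.4
0.27Y = 1490.4, so Y = 1490.4/0.27 = 5520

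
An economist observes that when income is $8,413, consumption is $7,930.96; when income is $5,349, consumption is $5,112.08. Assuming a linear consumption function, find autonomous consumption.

a = 191

MPC = ΔC/ΔY = (7930.96 − 5112.08)/(8413 − 5349) = 2818.88/3064 = 0.92
a = C − MPC·Y = 5112.08 − 0.92(5349) = 5112.08 − 4921.08 = 191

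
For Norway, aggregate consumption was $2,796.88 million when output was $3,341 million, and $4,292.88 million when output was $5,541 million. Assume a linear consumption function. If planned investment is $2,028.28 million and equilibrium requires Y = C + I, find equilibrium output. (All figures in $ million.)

MPC = (4292.88 − 2796.88)/(5541 − 3341) = 1496/2200 = 0.68
a = 2796.88 − 0.68(3341) = 525
Equilibrium: Y = 525 + 0.68Y + 2028.28
0.32Y = 2553.28, so Y = 2553.28/0.32 = 7979

Y = 7979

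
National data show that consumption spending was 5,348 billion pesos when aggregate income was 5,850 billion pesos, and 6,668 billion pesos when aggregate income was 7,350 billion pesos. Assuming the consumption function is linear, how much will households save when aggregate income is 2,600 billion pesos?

S = 112

MPC = (6668 − 5348)/(7350 − 5850) = 1320/1500 = 0.88
a = 5348 − 0.88(5850) = 5348 − 5148 = 200
C = 200 + 0.88(2600) = 2488
S = 2600 − 2488 = 112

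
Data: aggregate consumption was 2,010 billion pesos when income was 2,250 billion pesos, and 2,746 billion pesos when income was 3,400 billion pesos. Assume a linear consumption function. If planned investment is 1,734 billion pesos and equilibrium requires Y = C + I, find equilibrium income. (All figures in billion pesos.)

Y = 6400

MPC = (2746 − 2010)/(3400 − 2250) = 736/1150 = 0.64
a = 2010 − 0.64(2250) = 570
Equilibrium: Y = 570 + 0.64Y + 1734
0.36Y = 2304, so Y = 2304/0.36 = 6400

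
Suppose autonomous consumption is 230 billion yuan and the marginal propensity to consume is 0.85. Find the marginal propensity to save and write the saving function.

MPS = 0.15; S = -230 + 0.15Y

MPS = 1 − MPC = 1 − 0.85 = 0.15
S = Y − C = -230 + 0.15Y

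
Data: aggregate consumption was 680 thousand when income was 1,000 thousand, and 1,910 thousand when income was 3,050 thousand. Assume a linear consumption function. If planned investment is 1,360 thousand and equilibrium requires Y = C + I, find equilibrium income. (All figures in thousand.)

Y = 3600

MPC = (1910 − 680)/(3050 − 1000) = 1230/2050 = 0.6
a = 680 − 0.6(1000) = 80
Equilibrium: Y = 80 + 0.6Y + 1360
0.4Y = 1440, so Y = 1440/0.4 = 3600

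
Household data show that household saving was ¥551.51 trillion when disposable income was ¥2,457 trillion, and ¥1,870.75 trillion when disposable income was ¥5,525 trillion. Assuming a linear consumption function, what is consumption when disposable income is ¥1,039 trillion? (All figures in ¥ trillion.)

C = 1097.23

MPS = ΔS/ΔY = (1870.75 − 551.51)/(5525 − 2457) = 1319.24/3068 = 0.43
MPC = 1 − MPS = 0.57
Autonomous saving = 551.51 − 0.43(2457) = -505, so a = 505
C = 505 + 0.57(1039) = 505 + 592.23 = 1097.23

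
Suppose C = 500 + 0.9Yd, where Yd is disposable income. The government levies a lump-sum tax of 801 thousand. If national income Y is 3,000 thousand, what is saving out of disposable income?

S = -280.1

Yd = Y − T = 3000 − 801 = 2199
C = 500 + 0.9(2199) = 500 + 1979.1 = 2479.1
S = Yd − C = 2199 − 2479.1 = -280.1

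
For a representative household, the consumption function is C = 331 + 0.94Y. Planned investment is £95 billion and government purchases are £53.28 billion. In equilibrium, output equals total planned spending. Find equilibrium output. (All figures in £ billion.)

Y = 7988

Y = C + I + G = 331 + 0.94Y + 95 + 53.28
Y − 0.94Y = 479.28
0.06Y = 479.28, so Y = 479.28/0.06 = 7988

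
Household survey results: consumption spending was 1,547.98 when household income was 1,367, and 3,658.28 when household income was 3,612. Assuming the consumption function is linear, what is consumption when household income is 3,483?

C = 3537.02

MPC = (3658.28 − 1547.98)/(3612 − 1367) = 2110.3/2245 = 0.94
a = 1547.98 − 0.94(1367) = 1547.98 − 1284.98 = 263
C = 263 + 0.94(3483) = 263 + 3274.02 = 3537.02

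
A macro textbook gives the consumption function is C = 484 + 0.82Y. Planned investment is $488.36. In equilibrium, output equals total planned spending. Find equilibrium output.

Y = C + I = 484 + 0.82Y + 488.36
Y − 0.82Y = 972.36
0.18Y = 972.36, so Y = 972.36/0.18 = 5402

Y = 5402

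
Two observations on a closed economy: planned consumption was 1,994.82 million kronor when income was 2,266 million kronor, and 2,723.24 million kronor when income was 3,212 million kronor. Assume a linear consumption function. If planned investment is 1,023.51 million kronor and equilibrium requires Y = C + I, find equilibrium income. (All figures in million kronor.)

Y = 5537

MPC = (2723.24 − 1994.82)/(3212 − 2266) = 728.42/946 = 0.77
a = 1994.82 − 0.77(2266) = 250
Equilibrium: Y = 250 + 0.77Y + 1023.51
0.23Y = 1273.51, so Y = 1273.51/0.23 = 5537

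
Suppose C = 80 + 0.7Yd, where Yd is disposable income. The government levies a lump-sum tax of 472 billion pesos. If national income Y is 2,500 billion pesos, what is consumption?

C = 1499.6

Yd = Y − T = 2500 − 472 = 2028
C = 80 + 0.7(2028) = 80 + 1419.6 = 1499.6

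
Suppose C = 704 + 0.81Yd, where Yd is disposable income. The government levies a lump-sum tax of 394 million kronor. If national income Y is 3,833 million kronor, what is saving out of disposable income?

S = -50.59

Yd = Y − T = 3833 − 394 = 3439
C = 704 + 0.81(3439) = 704 + 2785.59 = 3489.59
S = Yd − C = 3439 − 3489.59 = -50.59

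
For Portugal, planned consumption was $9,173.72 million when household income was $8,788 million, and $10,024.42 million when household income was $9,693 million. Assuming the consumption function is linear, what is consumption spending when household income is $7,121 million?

C = 7606.74

MPC = (10024.42 − 9173.72)/(9693 − 8788) = 850.7/905 = 0.94
a = 9173.72 − 0.94(8788) = 9173.72 − 8260.72 = 913
C = 913 + 0.94(7121) = 913 + 6693.74 = 7606.74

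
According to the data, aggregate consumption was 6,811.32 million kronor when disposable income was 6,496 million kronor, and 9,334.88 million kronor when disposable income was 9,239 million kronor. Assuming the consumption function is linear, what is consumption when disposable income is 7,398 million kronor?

C = 7641.16

MPC = (9334.88 − 6811.32)/(9239 − 6496) = 2523.56/2743 = 0.92
a = 6811.32 − 0.92(6496) = 6811.32 − 5976.32 = 835
C = 835 + 0.92(7398) = 835 + 6806.16 = 7641.16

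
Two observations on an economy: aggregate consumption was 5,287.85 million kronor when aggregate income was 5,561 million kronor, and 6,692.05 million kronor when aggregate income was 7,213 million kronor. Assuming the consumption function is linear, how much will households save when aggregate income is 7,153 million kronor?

S = 511.95

MPC = (6692.05 − 5287.85)/(7213 − 5561) = 1404.2/1652 = 0.85
a = 5287.85 − 0.85(5561) = 5287.85 − 4726.85 = 561
C = 561 + 0.85(7153) = 6641.05
S = 7153 − 6641.05 = 511.95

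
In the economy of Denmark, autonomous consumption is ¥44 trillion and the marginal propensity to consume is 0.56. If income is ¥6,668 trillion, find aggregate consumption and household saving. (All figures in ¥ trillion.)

C = 3778.08; S = 2889.92

C = 44 + 0.56(6668) = 44 + 3734.08 = 3778.08
S = Y − C = 6668 − 3778.08 = 2889.92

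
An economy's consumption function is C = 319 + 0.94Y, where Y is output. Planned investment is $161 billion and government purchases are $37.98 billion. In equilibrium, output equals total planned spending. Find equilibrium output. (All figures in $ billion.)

Y = 8633

Y = C + I + G = 319 + 0.94Y + 161 + 37.98
Y − 0.94Y = 517.98
0.06Y = 517.98, so Y = 517.98/0.06 = 8633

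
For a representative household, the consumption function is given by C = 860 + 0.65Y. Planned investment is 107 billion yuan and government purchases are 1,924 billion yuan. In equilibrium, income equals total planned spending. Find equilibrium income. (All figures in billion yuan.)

Y = C + I + G = 860 + 0.65Y + 107 + 1924
Y − 0.65Y = 2891
0.35Y = 2891, so Y = 2891/0.35 = 8260

Y = 8260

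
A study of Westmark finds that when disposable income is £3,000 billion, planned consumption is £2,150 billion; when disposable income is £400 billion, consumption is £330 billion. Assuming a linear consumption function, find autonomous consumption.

MPC = ΔC/ΔY = (2150 − 330)/(3000 − 400) = 1820/2600 = 0.7
a = C − MPC·Y = 330 − 0.7(400) = 330 − 280 = 50

a = 50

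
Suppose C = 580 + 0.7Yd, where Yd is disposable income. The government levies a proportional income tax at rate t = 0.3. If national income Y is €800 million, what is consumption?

C = 972

Yd = (1 − 0.3)(800) = 0.7(800) = 560
C = 580 + 0.7(560) = 580 + 392 = 972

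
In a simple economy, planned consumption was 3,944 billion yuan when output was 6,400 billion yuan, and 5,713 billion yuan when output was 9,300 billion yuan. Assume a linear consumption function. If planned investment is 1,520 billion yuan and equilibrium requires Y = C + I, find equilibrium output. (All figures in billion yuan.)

MPC = (5713 − 3944)/(9300 − 6400) = 1769/2900 = 0.61
a = 3944 − 0.61(6400) = 40
Equilibrium: Y = 40 + 0.61Y + 1520
0.39Y = 1560, so Y = 1560/0.39 = 4000

Y = 4000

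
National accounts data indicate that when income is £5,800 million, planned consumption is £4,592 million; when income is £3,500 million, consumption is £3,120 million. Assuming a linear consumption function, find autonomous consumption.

MPC = ΔC/ΔY = (4592 − 3120)/(5800 − 3500) = 1472/2300 = 0.64
a = C − MPC·Y = 3120 − 0.64(3500) = 3120 − 2240 = 880

a = 880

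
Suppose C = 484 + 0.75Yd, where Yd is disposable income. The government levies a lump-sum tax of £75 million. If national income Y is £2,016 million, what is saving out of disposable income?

Yd = Y − T = 2016 − 75 = 1941
C = 484 + 0.75(1941) = 484 + 1455.75 = 1939.75
S = Yd − C = 1941 − 1939.75 = 1.25

S = 1.25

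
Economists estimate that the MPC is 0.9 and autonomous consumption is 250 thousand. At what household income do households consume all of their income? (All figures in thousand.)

At break-even, C = Y: 250 + 0.9Y = Y
0.1Y = 250, so Y = 250/0.1 = 2500

Y = 2500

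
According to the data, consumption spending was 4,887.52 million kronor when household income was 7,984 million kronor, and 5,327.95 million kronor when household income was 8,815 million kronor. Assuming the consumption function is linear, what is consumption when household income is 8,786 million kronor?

MPC = (5327.95 − 4887.52)/(8815 − 7984) = 440.43/831 = 0.53
a = 4887.52 − 0.53(7984) = 4887.52 − 4231.52 = 656
C = 656 + 0.53(8786) = 656 + 4656.58 = 5312.58

C = 5312.58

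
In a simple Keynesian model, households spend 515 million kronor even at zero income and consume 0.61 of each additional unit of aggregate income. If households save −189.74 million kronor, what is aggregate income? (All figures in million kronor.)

S = Y − C = -515 + 0.39Y
-515 + 0.39Y = -189.74, so 0.39Y = 325.26 and Y = 834

Y = 834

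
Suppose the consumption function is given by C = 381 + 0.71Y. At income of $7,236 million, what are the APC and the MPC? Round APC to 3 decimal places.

MPC = 0.71 (the slope of the consumption function)
C = 381 + 0.71(7236) = 5518.56, so APC = 5518.56/7236 = 0.763

APC = 0.763; MPC = 0.71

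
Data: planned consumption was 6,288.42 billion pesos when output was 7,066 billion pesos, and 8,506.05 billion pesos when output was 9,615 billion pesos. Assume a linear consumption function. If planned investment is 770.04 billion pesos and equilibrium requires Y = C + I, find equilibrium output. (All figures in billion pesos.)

MPC = (8506.05 − 6288.42)/(9615 − 7066) = 2217.63/2549 = 0.87
a = 6288.42 − 0.87(7066) = 141
Equilibrium: Y = 141 + 0.87Y + 770.04
0.13Y = 911.04, so Y = 911.04/0.13 = 7008

Y = 7008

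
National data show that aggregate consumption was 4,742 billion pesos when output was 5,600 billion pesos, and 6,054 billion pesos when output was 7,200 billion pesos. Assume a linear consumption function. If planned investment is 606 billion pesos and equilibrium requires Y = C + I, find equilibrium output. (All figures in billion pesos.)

MPC = (6054 − 4742)/(7200 − 5600) = 1312/1600 = 0.82
a = 4742 − 0.82(5600) = 150
Equilibrium: Y = 150 + 0.82Y + 606
0.18Y = 756, so Y = 756/0.18 = 4200

Y = 4200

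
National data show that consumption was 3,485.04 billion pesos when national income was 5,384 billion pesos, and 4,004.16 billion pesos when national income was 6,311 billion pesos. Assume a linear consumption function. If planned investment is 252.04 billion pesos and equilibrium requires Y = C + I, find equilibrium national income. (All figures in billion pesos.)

MPC = (4004.16 − 3485.04)/(6311 − 5384) = 519.12/927 = 0.56
a = 3485.04 − 0.56(5384) = 470
Equilibrium: Y = 470 + 0.56Y + 252.04
0.44Y = 722.04, so Y = 722.04/0.44 = 1641

Y = 1641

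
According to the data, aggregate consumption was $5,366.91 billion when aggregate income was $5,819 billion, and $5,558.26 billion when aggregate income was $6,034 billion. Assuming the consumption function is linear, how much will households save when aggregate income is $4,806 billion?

S = 340.66

MPC = (5558.26 − 5366.91)/(6034 − 5819) = 191.35/215 = 0.89
a = 5366.91 − 0.89(5819) = 5366.91 − 5178.91 = 188
C = 188 + 0.89(4806) = 4465.34
S = 4806 − 4465.34 = 340.66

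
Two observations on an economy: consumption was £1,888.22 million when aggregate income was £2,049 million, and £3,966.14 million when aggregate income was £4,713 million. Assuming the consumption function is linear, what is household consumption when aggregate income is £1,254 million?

MPC = (3966.14 − 1888.22)/(4713 − 2049) = 2077.92/2664 = 0.78
a = 1888.22 − 0.78(2049) = 1888.22 − 1598.22 = 290
C = 290 + 0.78(1254) = 290 + 978.12 = 1268.12

C = 1268.12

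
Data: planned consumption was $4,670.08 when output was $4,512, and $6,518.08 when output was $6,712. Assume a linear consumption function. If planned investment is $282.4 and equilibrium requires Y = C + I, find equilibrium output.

Y = 7265

MPC = (6518.08 − 4670.08)/(6712 − 4512) = 1848/2200 = 0.84
a = 4670.08 − 0.84(4512) = 880
Equilibrium: Y = 880 + 0.84Y + 282.4
0.16Y = 1162.4, so Y = 1162.4/0.16 = 7265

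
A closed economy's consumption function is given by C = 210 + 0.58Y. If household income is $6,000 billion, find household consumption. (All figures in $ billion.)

C = 3690

C = 210 + 0.58(6000) = 210 + 3480 = 3690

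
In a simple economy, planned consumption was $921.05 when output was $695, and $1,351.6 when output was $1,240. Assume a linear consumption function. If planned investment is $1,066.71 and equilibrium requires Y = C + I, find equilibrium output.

Y = 6851

MPC = (1351.6 − 921.05)/(1240 − 695) = 430.55/545 = 0.79
a = 921.05 − 0.79(695) = 372
Equilibrium: Y = 372 + 0.79Y + 1066.71
0.21Y = 1438.71, so Y = 1438.71/0.21 = 6851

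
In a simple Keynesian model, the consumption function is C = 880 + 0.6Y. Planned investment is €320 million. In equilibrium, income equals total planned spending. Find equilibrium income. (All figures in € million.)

Y = C + I = 880 + 0.6Y + 320
Y − 0.6Y = 1200
0.4Y = 1200, so Y = 1200/0.4 = 3000

Y = 3000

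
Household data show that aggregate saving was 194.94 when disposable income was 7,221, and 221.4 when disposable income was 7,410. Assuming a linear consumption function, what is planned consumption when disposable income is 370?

C = 1134.2

MPS = ΔS/ΔY = (221.4 − 194.94)/(7410 − 7221) = 26.46/189 = 0.14
MPC = 1 − MPS = 0.86
Autonomous saving = 194.94 − 0.14(7221) = -816, so a = 816
C = 816 + 0.86(370) = 816 + 318.2 = 1134.2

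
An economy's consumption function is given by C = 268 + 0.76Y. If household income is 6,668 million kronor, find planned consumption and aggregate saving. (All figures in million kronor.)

C = 268 + 0.76(6668) = 268 + 5067.68 = 5335.68
S = Y − C = 6668 − 5335.68 = 1332.32

C = 5335.68; S = 1332.32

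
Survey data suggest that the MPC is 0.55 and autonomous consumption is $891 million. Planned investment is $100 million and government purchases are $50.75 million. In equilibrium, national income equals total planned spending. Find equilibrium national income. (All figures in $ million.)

Y = C + I + G = 891 + 0.55Y + 100 + 50.75
Y − 0.55Y = 1041.75
0.45Y = 1041.75, so Y = 1041.75/0.45 = 2315

Y = 2315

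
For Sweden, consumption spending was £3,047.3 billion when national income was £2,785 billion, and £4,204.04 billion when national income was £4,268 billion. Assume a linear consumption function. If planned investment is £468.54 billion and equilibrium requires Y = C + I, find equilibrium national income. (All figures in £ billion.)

Y = 6107

MPC = (4204.04 − 3047.3)/(4268 − 2785) = 1156.74/1483 = 0.78
a = 3047.3 − 0.78(2785) = 875
Equilibrium: Y = 875 + 0.78Y + 468.54
0.22Y = 1343.54, so Y = 1343.54/0.22 = 6107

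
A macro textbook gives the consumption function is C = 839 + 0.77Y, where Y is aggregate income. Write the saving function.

S = -839 + 0.23Y

S = Y − C = Y − (839 + 0.77Y) = -839 + (1 − 0.77)Y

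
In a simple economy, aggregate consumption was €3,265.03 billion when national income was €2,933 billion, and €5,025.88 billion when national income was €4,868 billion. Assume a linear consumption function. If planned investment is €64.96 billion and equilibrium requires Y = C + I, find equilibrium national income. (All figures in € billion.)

Y = 7344

MPC = (5025.88 − 3265.03)/(4868 − 2933) = 1760.85/1935 = 0.91
a = 3265.03 − 0.91(2933) = 596
Equilibrium: Y = 596 + 0.91Y + 64.96
0.09Y = 660.96, so Y = 660.96/0.09 = 7344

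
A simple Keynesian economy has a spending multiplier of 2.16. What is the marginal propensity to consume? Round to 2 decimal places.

MPC = 0.54

k = 1/(1 − MPC), so 1 − MPC = 1/k = 1/2.16 = 0.4630
MPC = 1 − 0.4630 = 0.54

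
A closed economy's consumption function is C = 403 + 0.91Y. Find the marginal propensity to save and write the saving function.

MPS = 1 − MPC = 1 − 0.91 = 0.09
S = Y − C = -403 + 0.09Y

MPS = 0.09; S = -403 + 0.09Y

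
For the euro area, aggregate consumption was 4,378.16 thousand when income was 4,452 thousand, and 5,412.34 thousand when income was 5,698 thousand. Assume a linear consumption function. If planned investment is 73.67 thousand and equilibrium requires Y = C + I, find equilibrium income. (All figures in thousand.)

MPC = (5412.34 − 4378.16)/(5698 − 4452) = 1034.18/1246 = 0.83
a = 4378.16 − 0.83(4452) = 683
Equilibrium: Y = 683 + 0.83Y + 73.67
0.17Y = 756.67, so Y = 756.67/0.17 = 4451

Y = 4451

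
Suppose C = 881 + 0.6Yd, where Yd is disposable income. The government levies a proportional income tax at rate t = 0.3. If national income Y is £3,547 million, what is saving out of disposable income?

S = 112.16

Yd = (1 − 0.3)(3547) = 0.7(3547) = 2482.9
C = 881 + 0.6(2482.9) = 881 + 1489.74 = 2370.74
S = Yd − C = 2482.9 − 2370.74 = 112.16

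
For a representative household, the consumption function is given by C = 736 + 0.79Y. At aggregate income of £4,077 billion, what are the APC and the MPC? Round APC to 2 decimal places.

APC = 0.97; MPC = 0.79

MPC = 0.79 (the slope of the consumption function)
C = 736 + 0.79(4077) = 3956.83, so APC = 3956.83/4077 = 0.97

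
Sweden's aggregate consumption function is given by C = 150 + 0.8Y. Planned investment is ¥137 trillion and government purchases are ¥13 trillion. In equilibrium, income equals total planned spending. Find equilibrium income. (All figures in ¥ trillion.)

Y = C + I + G = 150 + 0.8Y + 137 + 13
Y − 0.8Y = 300
0.2Y = 300, so Y = 300/0.2 = 1500

Y = 1500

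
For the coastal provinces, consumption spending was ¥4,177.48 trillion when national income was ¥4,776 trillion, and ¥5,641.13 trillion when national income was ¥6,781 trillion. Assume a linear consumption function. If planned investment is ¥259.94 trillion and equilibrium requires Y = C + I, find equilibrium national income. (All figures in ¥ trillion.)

MPC = (5641.13 − 4177.48)/(6781 − 4776) = 1463.65/2005 = 0.73
a = 4177.48 − 0.73(4776) = 691
Equilibrium: Y = 691 + 0.73Y + 259.94
0.27Y = 950.94, so Y = 950.94/0.27 = 3522

Y = 3522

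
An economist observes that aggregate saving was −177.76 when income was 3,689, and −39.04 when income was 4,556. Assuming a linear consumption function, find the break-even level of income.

MPS = ΔS/ΔY = (-39.04 − (-177.76))/(4556 − 3689) = 138.72/867 = 0.16
MPC = 1 − MPS = 0.84
From S(3689) = -177.76: −a + 0.16(3689) = -177.76, so a = 590.24 − (-177.76) = 768
Break-even (S = 0): Y = a/MPS = 768/0.16 = 4800

Y = 4800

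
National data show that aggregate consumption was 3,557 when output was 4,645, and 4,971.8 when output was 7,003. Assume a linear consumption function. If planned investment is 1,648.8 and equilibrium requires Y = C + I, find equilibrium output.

Y = 6047

MPC = (4971.8 − 3557)/(7003 − 4645) = 1414.8/2358 = 0.6
a = 3557 − 0.6(4645) = 770
Equilibrium: Y = 770 + 0.6Y + 1648.8
0.4Y = 2418.8, so Y = 2418.8/0.4 = 6047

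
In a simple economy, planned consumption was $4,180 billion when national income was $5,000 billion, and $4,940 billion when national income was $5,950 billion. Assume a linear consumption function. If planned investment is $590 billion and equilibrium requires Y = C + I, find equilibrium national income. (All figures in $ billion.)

Y = 3850

MPC = (4940 − 4180)/(5950 − 5000) = 760/950 = 0.8
a = 4180 − 0.8(5000) = 180
Equilibrium: Y = 180 + 0.8Y + 590
0.2Y = 770, so Y = 770/0.2 = 3850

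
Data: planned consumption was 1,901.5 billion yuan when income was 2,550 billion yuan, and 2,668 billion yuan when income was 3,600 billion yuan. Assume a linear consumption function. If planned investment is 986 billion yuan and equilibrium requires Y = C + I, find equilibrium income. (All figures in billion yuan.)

Y = 3800

MPC = (2668 − 1901.5)/(3600 − 2550) = 766.5/1050 = 0.73
a = 1901.5 − 0.73(2550) = 40
Equilibrium: Y = 40 + 0.73Y + 986
0.27Y = 1026, so Y = 1026/0.27 = 3800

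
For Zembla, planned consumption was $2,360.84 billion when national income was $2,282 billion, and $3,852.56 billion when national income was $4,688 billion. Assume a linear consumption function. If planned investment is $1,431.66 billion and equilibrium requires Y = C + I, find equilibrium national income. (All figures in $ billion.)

Y = 6257

MPC = (3852.56 − 2360.84)/(4688 − 2282) = 1491.72/2406 = 0.62
a = 2360.84 − 0.62(2282) = 946
Equilibrium: Y = 946 + 0.62Y + 1431.66
0.38Y = 2377.66, so Y = 2377.66/0.38 = 6257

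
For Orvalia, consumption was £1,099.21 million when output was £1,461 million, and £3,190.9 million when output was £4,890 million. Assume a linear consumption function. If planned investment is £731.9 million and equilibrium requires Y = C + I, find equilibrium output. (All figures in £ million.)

MPC = (3190.9 − 1099.21)/(4890 − 1461) = 2091.69/3429 = 0.61
a = 1099.21 − 0.61(1461) = 208
Equilibrium: Y = 208 + 0.61Y + 731.9
0.39Y = 939.9, so Y = 939.9/0.39 = 2410

Y = 2410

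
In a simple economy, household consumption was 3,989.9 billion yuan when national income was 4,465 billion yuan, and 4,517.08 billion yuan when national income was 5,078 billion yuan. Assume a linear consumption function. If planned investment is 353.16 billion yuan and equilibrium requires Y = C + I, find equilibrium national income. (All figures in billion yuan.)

MPC = (4517.08 − 3989.9)/(5078 − 4465) = 527.18/613 = 0.86
a = 3989.9 − 0.86(4465) = 150
Equilibrium: Y = 150 + 0.86Y + 353.16
0.14Y = 503.16, so Y = 503.16/0.14 = 3594

Y = 3594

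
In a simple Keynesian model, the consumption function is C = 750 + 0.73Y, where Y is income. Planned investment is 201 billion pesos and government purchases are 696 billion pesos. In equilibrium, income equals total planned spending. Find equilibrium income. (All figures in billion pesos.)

Y = C + I + G = 750 + 0.73Y + 201 + 696
Y − 0.73Y = 1647
0.27Y = 1647, so Y = 1647/0.27 = 6100

Y = 6100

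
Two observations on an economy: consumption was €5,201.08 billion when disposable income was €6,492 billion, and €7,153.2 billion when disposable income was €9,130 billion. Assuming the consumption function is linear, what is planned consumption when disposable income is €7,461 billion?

C = 5918.14

MPC = (7153.2 − 5201.08)/(9130 − 6492) = 1952.12/2638 = 0.74
a = 5201.08 − 0.74(6492) = 5201.08 − 4804.08 = 397
C = 397 + 0.74(7461) = 397 + 5521.14 = 5918.14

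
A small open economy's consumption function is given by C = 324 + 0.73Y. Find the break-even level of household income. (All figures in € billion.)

Y = 1200

At break-even, C = Y: 324 + 0.73Y = Y
0.27Y = 324, so Y = 324/0.27 = 1200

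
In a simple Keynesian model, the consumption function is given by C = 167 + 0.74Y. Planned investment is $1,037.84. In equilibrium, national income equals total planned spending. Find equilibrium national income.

Y = C + I = 167 + 0.74Y + 1037.84
Y − 0.74Y = 1204.84
0.26Y = 1204.84, so Y = 1204.84/0.26 = 4634

Y = 4634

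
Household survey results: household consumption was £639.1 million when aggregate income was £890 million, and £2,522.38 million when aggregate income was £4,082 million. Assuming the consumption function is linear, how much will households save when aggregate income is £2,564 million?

MPC = (2522.38 − 639.1)/(4082 − 890) = 1883.28/3192 = 0.59
a = 639.1 − 0.59(890) = 639.1 − 525.1 = 114
C = 114 + 0.59(2564) = 1626.76
S = 2564 − 1626.76 = 937.24

S = 937.24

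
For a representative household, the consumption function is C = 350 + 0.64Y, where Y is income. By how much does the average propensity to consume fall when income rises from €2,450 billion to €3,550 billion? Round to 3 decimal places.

At Y = 2450: C = 350 + 0.64(2450) = 1918, APC = 1918/2450 = 0.7829
At Y = 3550: C = 2622, APC = 2622/3550 = 0.7386
Fall in APC = 0.7829 − 0.7386 = 0.0443 ≈ 0.044

ΔAPC = 0.044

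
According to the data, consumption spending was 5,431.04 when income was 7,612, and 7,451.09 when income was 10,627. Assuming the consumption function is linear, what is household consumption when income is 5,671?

C = 4130.57

MPC = (7451.09 − 5431.04)/(10627 − 7612) = 2020.05/3015 = 0.67
a = 5431.04 − 0.67(7612) = 5431.04 − 5100.04 = 331
C = 331 + 0.67(5671) = 331 + 3799.57 = 4130.57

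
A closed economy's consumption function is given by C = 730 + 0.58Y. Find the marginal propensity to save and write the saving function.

MPS = 1 − MPC = 1 − 0.58 = 0.42
S = Y − C = -730 + 0.42Y

MPS = 0.42; S = -730 + 0.42Y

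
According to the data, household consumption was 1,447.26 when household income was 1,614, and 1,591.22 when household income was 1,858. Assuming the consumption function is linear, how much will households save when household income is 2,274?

MPC = (1591.22 − 1447.26)/(1858 − 1614) = 143.96/244 = 0.59
a = 1447.26 − 0.59(1614) = 1447.26 − 952.26 = 495
C = 495 + 0.59(2274) = 1836.66
S = 2274 − 1836.66 = 437.34

S = 437.34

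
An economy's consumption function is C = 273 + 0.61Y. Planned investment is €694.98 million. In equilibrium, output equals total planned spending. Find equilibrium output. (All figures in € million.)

Y = C + I = 273 + 0.61Y + 694.98
Y − 0.61Y = 967.98
0.39Y = 967.98, so Y = 967.98/0.39 = 2482

Y = 2482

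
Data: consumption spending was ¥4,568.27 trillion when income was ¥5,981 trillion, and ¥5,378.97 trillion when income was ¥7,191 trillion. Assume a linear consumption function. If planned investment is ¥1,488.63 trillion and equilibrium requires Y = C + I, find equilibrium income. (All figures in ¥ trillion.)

MPC = (5378.97 − 4568.27)/(7191 − 5981) = 810.7/1210 = 0.67
a = 4568.27 − 0.67(5981) = 561
Equilibrium: Y = 561 + 0.67Y + 1488.63
0.33Y = 2049.63, so Y = 2049.63/0.33 = 6211

Y = 6211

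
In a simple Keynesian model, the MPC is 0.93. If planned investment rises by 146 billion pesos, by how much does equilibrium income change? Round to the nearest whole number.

ΔY ≈ 2086

The multiplier is 1/(1 − MPC) = 1/0.07.
ΔY = 146/0.07 = 2085.71 ≈ 2086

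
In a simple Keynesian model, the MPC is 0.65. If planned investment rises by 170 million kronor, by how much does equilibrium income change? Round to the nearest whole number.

The multiplier is 1/(1 − MPC) = 1/0.35.
ΔY = 170/0.35 = 485.71 ≈ 486

ΔY ≈ 486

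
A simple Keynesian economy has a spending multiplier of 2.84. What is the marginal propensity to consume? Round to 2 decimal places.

MPC = 0.65

k = 1/(1 − MPC), so 1 − MPC = 1/k = 1/2.84 = 0.3521
MPC = 1 − 0.3521 = 0.65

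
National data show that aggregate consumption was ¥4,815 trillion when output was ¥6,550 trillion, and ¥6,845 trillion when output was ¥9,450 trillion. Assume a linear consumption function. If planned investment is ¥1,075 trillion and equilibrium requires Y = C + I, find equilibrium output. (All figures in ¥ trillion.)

MPC = (6845 − 4815)/(9450 − 6550) = 2030/2900 = 0.7
a = 4815 − 0.7(6550) = 230
Equilibrium: Y = 230 + 0.7Y + 1075
0.3Y = 1305, so Y = 1305/0.3 = 4350

Y = 4350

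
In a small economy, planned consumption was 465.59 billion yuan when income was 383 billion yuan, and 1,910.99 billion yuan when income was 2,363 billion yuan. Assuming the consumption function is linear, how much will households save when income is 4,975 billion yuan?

S = 1157.25

MPC = (1910.99 − 465.59)/(2363 − 383) = 1445.4/1980 = 0.73
a = 465.59 − 0.73(383) = 465.59 − 279.59 = 186
C = 186 + 0.73(4975) = 3817.75
S = 4975 − 3817.75 = 1157.25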